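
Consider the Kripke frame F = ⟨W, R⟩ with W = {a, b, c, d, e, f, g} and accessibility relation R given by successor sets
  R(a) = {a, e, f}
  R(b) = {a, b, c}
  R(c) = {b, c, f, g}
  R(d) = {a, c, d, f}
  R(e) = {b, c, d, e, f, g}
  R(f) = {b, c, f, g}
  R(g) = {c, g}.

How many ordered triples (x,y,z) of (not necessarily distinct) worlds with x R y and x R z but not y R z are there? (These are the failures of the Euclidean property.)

Enumerating: (a,e,a), (a,f,a), (a,f,e), (b,a,b), (b,a,c), (b,c,a), (c,b,f), (c,b,g), (c,g,b), (c,g,f), (d,a,c), (d,a,d), … and 23 more.
Total: 35.

35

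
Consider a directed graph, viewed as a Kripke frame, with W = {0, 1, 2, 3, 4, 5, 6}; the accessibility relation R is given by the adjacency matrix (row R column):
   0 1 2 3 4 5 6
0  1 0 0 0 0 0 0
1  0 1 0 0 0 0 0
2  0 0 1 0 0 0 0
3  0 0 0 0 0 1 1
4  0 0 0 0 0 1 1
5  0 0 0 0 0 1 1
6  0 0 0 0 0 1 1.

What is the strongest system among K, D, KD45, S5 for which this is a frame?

Serial (axiom D): yes — every world has a successor (e.g. 0 R 0).
Euclidean (axiom 5): yes — any two successors of a common world are R-related.
Transitive (axiom 4): yes — every two-step R-path is closed by a direct edge.
Reflexive (axiom T): no — 3 is not related to itself.
So F validates K, D, KD45; S5 would additionally require R to be reflexive. The strongest is KD45.

KD45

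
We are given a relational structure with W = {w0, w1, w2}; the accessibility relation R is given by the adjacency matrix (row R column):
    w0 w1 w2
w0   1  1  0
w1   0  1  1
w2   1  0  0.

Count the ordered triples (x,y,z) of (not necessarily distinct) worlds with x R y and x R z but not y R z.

Enumerating: (w0,w1,w0), (w1,w2,w1), (w1,w2,w2).

3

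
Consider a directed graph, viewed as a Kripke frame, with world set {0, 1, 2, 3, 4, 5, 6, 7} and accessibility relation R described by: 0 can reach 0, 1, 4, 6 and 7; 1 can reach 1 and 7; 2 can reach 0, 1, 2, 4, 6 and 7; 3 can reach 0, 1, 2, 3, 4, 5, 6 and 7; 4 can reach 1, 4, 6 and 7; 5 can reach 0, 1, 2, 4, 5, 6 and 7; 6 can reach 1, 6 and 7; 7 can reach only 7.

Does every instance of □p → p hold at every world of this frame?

Yes

Axiom T corresponds to the accessibility relation being reflexive.
Reflexive: yes — every world is R-related to itself.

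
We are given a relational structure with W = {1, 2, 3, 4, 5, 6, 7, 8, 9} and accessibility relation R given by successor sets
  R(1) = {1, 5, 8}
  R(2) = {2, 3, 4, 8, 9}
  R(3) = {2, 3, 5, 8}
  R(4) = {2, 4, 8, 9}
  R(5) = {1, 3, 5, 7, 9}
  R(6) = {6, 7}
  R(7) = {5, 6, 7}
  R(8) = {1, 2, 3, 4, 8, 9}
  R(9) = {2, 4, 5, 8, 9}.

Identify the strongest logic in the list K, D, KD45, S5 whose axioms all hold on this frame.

D

Serial (axiom D): yes — every world has a successor (e.g. 1 R 1).
Euclidean (axiom 5): no — 1 R 5 and 1 R 8, but not 5 R 8.
Transitive (axiom 4): no — 1 R 5 and 5 R 3, but not 1 R 3.
Reflexive (axiom T): yes — every world is R-related to itself.
So F validates K, D; KD45 would additionally require R to be Euclidean and transitive. The strongest is D.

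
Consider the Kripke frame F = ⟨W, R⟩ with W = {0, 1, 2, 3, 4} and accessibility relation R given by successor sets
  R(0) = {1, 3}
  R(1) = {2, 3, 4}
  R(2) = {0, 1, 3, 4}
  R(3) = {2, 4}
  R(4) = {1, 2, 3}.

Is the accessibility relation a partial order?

No

Reflexive: no — 0 is not related to itself.
Transitive: no — 0 R 1 and 1 R 2, but not 0 R 2.
Antisymmetric: no — 1 R 2 and 2 R 1 with 1 ≠ 2.
So R is not a partial order.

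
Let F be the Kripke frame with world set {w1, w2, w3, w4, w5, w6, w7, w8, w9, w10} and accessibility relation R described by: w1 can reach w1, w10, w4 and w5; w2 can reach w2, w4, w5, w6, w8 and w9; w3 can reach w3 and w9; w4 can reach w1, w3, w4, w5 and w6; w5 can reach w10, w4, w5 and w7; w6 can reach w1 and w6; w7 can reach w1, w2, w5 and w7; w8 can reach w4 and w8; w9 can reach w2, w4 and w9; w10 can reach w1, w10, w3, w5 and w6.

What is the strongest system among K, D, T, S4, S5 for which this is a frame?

Serial (axiom D): yes — every world has a successor (e.g. w1 R w1).
Reflexive (axiom T): yes — every world is R-related to itself.
Transitive (axiom 4): no — w1 R w10 and w10 R w3, but not w1 R w3.
Euclidean (axiom 5): no — w1 R w10 and w1 R w4, but not w10 R w4.
So F validates K, D, T; S4 would additionally require R to be transitive. The strongest is T.

T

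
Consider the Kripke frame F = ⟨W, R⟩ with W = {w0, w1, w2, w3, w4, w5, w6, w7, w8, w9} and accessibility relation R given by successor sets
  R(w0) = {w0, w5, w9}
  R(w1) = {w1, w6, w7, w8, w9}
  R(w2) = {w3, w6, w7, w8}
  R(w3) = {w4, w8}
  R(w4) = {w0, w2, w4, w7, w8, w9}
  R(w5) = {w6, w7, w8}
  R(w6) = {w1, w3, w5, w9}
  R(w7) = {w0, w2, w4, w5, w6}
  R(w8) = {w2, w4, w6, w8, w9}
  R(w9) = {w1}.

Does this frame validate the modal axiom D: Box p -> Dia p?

By correspondence theory, D is valid on a frame iff R is serial.
Serial: yes — every world has a successor (e.g. w0 R w0).

Yes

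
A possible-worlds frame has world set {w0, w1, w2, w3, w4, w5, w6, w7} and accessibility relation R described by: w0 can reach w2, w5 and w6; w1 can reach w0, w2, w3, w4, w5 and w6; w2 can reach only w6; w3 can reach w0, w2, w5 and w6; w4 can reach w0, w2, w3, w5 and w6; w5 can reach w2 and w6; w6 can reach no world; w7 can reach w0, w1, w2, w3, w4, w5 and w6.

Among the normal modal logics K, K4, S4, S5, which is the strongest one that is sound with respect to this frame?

Transitive (axiom 4): yes — every two-step R-path is closed by a direct edge.
Reflexive (axiom T): no — w0 is not related to itself.
Euclidean (axiom 5): no — w0 R w2 and w0 R w5, but not w2 R w5.
So F validates K, K4; S4 would additionally require R to be reflexive. The strongest is K4.

K4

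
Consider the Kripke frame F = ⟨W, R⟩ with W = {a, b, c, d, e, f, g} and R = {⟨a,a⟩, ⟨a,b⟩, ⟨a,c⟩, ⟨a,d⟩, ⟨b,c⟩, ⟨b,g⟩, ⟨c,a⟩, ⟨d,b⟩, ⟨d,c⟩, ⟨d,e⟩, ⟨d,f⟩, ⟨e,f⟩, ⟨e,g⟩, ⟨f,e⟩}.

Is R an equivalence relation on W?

No

Reflexive: no — b is not related to itself.
Symmetric: no — a R b but not b R a.
Transitive: no — a R b and b R g, but not a R g.
So R is not an equivalence relation.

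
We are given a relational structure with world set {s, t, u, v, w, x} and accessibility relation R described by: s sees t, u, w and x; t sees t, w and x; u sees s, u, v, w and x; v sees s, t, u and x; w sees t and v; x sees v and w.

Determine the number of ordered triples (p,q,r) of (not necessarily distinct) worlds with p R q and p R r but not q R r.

Enumerating: (s,t,u), (s,u,t), (s,w,u), (s,w,w), (s,w,x), (s,x,t), (s,x,u), (s,x,x), (t,w,w), (t,w,x), (t,x,t), (t,x,x), … and 24 more.
Total: 36.

36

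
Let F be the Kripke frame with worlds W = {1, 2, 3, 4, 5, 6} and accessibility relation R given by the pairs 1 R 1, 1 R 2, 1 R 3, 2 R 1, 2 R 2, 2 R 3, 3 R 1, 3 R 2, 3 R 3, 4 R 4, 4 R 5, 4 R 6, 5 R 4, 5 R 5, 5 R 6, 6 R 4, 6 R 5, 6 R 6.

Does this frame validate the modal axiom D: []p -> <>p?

The schema D characterises exactly the serial frames.
Serial: yes — every world has a successor (e.g. 1 R 1).

Yes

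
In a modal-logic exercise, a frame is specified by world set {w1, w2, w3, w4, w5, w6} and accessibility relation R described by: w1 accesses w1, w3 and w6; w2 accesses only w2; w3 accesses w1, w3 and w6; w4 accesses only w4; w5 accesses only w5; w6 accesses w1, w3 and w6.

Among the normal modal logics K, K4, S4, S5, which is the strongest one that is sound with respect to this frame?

S5

Transitive (axiom 4): yes — every two-step R-path is closed by a direct edge.
Reflexive (axiom T): yes — every world is R-related to itself.
Euclidean (axiom 5): yes — any two successors of a common world are R-related.
So F validates K, K4, S4, S5. The strongest is S5.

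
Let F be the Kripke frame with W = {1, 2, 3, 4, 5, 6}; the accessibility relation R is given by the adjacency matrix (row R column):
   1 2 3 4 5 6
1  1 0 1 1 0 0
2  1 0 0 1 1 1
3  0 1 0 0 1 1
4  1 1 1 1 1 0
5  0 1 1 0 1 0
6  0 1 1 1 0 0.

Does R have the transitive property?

Transitive: no — 1 R 3 and 3 R 2, but not 1 R 2.

No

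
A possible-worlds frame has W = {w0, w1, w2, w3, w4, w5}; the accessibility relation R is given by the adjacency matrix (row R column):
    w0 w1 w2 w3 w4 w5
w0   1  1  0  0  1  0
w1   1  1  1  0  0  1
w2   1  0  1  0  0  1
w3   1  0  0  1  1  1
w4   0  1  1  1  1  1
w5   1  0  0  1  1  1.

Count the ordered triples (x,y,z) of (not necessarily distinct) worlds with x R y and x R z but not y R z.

Enumerating: (w0,w1,w4), (w0,w4,w0), (w1,w0,w2), (w1,w0,w5), (w1,w2,w1), (w1,w5,w1), (w1,w5,w2), (w2,w0,w2), (w2,w0,w5), (w2,w5,w2), (w3,w0,w3), (w3,w0,w5), … and 13 more.
Total: 25.

25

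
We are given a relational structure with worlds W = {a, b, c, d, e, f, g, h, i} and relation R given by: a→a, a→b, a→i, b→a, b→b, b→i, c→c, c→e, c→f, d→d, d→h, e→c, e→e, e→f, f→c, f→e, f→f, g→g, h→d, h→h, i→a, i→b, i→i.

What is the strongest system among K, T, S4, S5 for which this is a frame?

Reflexive (axiom T): yes — every world is R-related to itself.
Transitive (axiom 4): yes — every two-step R-path is closed by a direct edge.
Euclidean (axiom 5): yes — any two successors of a common world are R-related.
So F validates K, T, S4, S5. The strongest is S5.

S5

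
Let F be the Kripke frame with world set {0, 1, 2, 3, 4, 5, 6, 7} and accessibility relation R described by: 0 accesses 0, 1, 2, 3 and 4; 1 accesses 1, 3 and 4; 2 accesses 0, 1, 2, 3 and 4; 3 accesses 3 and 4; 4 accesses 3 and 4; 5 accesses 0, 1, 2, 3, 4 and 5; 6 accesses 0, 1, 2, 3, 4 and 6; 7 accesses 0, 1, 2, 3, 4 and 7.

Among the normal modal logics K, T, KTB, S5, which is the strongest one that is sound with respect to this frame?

Reflexive (axiom T): yes — every world is R-related to itself.
Symmetric (axiom B): no — 0 R 1 but not 1 R 0.
Euclidean (axiom 5): no — 0 R 1 and 0 R 2, but not 1 R 2.
So F validates K, T; KTB would additionally require R to be symmetric. The strongest is T.

T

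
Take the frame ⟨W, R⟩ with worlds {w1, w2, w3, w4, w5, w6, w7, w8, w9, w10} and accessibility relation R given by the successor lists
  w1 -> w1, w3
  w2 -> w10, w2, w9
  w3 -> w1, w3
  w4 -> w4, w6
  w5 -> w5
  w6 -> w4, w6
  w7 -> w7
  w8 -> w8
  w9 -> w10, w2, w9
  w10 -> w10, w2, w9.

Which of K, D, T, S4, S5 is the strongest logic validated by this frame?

S5

Serial (axiom D): yes — every world has a successor (e.g. w1 R w1).
Reflexive (axiom T): yes — every world is R-related to itself.
Transitive (axiom 4): yes — every two-step R-path is closed by a direct edge.
Euclidean (axiom 5): yes — any two successors of a common world are R-related.
So F validates K, D, T, S4, S5. The strongest is S5.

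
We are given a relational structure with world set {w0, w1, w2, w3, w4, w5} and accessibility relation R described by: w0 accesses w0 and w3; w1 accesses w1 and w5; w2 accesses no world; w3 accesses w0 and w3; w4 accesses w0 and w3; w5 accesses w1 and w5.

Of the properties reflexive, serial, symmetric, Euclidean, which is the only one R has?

Euclidean

Reflexive: no — w2 is not related to itself.
Serial: no — w2 has no R-successor.
Symmetric: no — w4 R w0 but not w0 R w4.
Euclidean: yes — any two successors of a common world are R-related.
Only Euclidean holds.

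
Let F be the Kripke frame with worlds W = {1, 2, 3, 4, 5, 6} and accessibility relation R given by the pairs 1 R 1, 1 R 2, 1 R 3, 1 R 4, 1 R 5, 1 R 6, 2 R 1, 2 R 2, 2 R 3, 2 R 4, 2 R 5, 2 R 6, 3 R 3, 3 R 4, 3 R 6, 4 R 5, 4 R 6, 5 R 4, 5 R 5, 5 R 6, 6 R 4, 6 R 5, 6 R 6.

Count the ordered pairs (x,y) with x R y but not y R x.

Enumerating: (1,3), (1,4), (1,5), (1,6), (2,3), (2,4), (2,5), (2,6), (3,4), (3,6).

10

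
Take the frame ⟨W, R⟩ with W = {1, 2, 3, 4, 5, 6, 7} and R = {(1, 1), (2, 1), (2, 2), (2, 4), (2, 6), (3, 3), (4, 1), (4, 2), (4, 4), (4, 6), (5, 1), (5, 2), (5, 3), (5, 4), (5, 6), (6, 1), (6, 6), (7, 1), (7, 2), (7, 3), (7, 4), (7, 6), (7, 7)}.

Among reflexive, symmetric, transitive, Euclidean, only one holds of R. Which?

Reflexive: no — 5 is not related to itself.
Symmetric: no — 2 R 1 but not 1 R 2.
Transitive: yes — every two-step R-path is closed by a direct edge.
Euclidean: no — 2 R 1 and 2 R 4, but not 1 R 4.
Only transitive holds.

transitive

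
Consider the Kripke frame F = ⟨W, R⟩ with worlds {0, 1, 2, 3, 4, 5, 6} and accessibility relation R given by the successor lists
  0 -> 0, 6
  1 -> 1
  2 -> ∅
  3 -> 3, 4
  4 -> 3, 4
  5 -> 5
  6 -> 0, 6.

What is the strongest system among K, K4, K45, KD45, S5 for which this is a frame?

K45

Transitive (axiom 4): yes — every two-step R-path is closed by a direct edge.
Euclidean (axiom 5): yes — any two successors of a common world are R-related.
Serial (axiom D): no — 2 has no R-successor.
Reflexive (axiom T): no — 2 is not related to itself.
So F validates K, K4, K45; KD45 would additionally require R to be serial. The strongest is K45.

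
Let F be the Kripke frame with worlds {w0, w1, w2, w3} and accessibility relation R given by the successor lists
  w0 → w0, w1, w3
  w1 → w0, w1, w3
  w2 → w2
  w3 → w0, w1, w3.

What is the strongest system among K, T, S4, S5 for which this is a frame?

S5

Reflexive (axiom T): yes — every world is R-related to itself.
Transitive (axiom 4): yes — every two-step R-path is closed by a direct edge.
Euclidean (axiom 5): yes — any two successors of a common world are R-related.
So F validates K, T, S4, S5. The strongest is S5.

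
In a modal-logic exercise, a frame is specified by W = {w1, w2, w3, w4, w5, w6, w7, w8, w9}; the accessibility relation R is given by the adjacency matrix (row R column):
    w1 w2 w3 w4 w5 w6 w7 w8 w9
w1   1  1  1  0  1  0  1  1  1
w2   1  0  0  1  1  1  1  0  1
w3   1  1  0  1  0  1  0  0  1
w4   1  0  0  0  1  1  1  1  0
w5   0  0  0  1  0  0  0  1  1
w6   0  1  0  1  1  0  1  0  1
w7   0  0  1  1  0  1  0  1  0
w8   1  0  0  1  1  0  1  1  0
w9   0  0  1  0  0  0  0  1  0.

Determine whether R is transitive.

Transitive: no — w1 R w2 and w2 R w4, but not w1 R w4.

No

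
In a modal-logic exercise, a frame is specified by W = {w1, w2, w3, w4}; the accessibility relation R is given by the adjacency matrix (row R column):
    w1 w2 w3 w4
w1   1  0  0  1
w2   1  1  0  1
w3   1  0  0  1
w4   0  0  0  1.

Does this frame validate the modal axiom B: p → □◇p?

The schema B characterises exactly the symmetric frames.
Symmetric: no — w1 R w4 but not w4 R w1.

No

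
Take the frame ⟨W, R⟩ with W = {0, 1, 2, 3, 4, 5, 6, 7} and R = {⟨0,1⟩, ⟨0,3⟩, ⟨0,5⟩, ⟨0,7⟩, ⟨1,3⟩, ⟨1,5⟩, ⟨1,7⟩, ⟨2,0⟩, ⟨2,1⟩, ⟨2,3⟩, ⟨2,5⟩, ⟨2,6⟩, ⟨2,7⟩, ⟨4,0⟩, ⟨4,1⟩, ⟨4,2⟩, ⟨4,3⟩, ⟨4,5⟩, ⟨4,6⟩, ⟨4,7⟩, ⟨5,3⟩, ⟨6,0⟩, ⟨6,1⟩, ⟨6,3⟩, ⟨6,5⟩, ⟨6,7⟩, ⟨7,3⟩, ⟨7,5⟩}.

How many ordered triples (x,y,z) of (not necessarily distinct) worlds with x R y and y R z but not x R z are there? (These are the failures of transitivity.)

R is transitive; there are no such tuples.

0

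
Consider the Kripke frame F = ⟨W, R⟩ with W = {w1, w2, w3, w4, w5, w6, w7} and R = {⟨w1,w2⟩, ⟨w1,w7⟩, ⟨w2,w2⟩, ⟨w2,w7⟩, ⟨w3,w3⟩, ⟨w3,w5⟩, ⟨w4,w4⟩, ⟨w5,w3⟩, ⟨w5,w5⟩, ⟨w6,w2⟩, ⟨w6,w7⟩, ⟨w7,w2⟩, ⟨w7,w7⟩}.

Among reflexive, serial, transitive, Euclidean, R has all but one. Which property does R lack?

Reflexive: no — w1 is not related to itself.
Serial: yes — every world has a successor (e.g. w1 R w2).
Transitive: yes — every two-step R-path is closed by a direct edge.
Euclidean: yes — any two successors of a common world are R-related.
Only reflexive fails.

reflexive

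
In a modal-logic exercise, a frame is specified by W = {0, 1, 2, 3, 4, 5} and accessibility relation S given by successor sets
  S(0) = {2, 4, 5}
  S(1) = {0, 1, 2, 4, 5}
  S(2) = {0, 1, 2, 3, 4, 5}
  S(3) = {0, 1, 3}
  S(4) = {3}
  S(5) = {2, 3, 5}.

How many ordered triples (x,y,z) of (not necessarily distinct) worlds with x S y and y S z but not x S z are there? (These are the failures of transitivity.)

Enumerating: (0,2,0), (0,2,1), (0,2,3), (0,4,3), (0,5,3), (1,2,3), (1,4,3), (1,5,3), (3,0,2), (3,0,4), (3,0,5), (3,1,2), … and 9 more.
Total: 21.

21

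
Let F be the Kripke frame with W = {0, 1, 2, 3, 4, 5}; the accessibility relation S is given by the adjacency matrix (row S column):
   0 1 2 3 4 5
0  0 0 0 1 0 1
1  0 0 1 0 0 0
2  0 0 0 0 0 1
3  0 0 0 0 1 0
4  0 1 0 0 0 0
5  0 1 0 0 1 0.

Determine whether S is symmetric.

No

Symmetric: no — 0 S 3 but not 3 S 0.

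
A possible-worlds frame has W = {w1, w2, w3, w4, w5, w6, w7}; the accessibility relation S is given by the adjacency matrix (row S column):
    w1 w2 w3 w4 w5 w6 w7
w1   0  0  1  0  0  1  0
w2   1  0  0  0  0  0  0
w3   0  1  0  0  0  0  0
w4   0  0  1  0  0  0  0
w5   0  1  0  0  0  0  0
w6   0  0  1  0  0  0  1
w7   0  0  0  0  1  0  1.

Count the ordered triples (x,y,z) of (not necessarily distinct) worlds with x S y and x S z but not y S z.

Enumerating: (w1,w3,w3), (w1,w3,w6), (w1,w6,w6), (w2,w1,w1), (w3,w2,w2), (w4,w3,w3), (w5,w2,w2), (w6,w3,w3), (w6,w3,w7), (w6,w7,w3), (w7,w5,w5), (w7,w5,w7).

12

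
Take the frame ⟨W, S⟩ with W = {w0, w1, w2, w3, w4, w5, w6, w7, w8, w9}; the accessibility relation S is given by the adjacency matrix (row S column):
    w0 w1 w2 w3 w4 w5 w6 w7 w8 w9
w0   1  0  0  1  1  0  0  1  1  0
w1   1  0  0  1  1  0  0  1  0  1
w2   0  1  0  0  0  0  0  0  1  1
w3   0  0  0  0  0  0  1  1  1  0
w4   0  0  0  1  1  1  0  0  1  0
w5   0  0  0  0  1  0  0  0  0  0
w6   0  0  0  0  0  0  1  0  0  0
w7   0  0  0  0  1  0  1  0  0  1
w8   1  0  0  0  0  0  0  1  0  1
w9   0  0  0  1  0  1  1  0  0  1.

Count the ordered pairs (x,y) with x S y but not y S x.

Enumerating: (w0,w3), (w0,w4), (w0,w7), (w1,w0), (w1,w3), (w1,w4), (w1,w7), (w1,w9), (w2,w1), (w2,w8), (w2,w9), (w3,w6), … and 12 more.
Total: 24.

24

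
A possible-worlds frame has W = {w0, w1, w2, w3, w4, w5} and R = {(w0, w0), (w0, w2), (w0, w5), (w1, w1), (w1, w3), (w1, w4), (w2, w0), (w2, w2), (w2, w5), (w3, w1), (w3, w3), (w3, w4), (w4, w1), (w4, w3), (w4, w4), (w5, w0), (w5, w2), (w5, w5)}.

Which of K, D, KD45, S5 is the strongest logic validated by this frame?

Serial (axiom D): yes — every world has a successor (e.g. w0 R w0).
Euclidean (axiom 5): yes — any two successors of a common world are R-related.
Transitive (axiom 4): yes — every two-step R-path is closed by a direct edge.
Reflexive (axiom T): yes — every world is R-related to itself.
So F validates K, D, KD45, S5. The strongest is S5.

S5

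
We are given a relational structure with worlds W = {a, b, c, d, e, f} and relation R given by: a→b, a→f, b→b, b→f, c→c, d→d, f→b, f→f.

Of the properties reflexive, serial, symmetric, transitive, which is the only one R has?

Reflexive: no — a is not related to itself.
Serial: no — e has no R-successor.
Symmetric: no — a R b but not b R a.
Transitive: yes — every two-step R-path is closed by a direct edge.
Only transitive holds.

transitive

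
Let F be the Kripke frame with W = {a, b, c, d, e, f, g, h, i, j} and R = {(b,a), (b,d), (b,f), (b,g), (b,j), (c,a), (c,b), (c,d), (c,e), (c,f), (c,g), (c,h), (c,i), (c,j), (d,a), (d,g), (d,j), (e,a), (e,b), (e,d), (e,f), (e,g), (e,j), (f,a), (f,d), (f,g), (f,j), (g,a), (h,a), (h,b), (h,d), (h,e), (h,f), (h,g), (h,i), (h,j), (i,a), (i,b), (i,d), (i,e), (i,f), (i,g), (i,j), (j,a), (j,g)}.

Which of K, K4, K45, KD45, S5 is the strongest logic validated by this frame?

K4

Transitive (axiom 4): yes — every two-step R-path is closed by a direct edge.
Euclidean (axiom 5): no — b R a and b R d, but not a R d.
Serial (axiom D): no — a has no R-successor.
Reflexive (axiom T): no — a is not related to itself.
So F validates K, K4; K45 would additionally require R to be Euclidean. The strongest is K4.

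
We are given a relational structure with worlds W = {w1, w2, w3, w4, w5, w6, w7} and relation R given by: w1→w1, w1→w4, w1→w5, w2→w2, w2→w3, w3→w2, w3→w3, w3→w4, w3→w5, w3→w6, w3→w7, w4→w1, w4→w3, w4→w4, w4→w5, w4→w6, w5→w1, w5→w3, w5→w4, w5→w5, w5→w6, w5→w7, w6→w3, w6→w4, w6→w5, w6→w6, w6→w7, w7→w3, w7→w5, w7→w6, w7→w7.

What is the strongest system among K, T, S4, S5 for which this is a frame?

T

Reflexive (axiom T): yes — every world is R-related to itself.
Transitive (axiom 4): no — w1 R w4 and w4 R w3, but not w1 R w3.
Euclidean (axiom 5): no — w3 R w2 and w3 R w4, but not w2 R w4.
So F validates K, T; S4 would additionally require R to be transitive. The strongest is T.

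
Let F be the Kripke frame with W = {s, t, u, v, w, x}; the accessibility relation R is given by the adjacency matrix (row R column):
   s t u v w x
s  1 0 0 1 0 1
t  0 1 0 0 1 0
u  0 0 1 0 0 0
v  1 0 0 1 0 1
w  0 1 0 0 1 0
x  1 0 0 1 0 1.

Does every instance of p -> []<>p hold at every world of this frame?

Axiom B corresponds to the accessibility relation being symmetric.
Symmetric: yes — every pair in R has its reverse in R.

Yes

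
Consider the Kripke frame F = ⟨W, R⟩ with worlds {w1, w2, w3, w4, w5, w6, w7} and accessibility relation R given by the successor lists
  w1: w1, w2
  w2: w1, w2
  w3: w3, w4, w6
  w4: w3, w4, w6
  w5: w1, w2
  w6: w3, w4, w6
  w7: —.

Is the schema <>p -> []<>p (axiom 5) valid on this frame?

By correspondence theory, 5 is valid on a frame iff R is Euclidean.
Euclidean: yes — any two successors of a common world are R-related.

Yes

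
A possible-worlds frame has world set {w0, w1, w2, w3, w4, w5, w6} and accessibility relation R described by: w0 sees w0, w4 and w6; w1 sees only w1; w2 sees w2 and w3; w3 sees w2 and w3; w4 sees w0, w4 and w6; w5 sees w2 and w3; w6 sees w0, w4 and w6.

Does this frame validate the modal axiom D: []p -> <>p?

Yes

Axiom D corresponds to the accessibility relation being serial.
Serial: yes — every world has a successor (e.g. w0 R w0).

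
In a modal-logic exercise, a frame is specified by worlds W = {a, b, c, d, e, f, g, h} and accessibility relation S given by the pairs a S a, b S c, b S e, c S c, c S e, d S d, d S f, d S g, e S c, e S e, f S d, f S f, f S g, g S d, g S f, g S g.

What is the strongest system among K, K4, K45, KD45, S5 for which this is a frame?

Transitive (axiom 4): yes — every two-step S-path is closed by a direct edge.
Euclidean (axiom 5): yes — any two successors of a common world are S-related.
Serial (axiom D): no — h has no S-successor.
Reflexive (axiom T): no — b is not related to itself.
So F validates K, K4, K45; KD45 would additionally require S to be serial. The strongest is K45.

K45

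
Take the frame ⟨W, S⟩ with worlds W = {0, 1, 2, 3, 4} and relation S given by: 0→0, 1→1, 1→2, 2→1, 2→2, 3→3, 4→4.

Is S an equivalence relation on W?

Yes

Reflexive: yes — every world is S-related to itself.
Symmetric: yes — every pair in S has its reverse in S.
Transitive: yes — every two-step S-path is closed by a direct edge.
So S is an equivalence relation.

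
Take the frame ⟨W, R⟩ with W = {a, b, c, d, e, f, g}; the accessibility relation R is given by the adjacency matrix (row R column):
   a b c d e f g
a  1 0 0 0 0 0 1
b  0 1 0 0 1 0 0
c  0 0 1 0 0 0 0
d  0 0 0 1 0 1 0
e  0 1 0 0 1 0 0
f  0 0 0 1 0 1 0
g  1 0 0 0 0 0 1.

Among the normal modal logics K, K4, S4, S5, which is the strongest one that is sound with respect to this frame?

S5

Transitive (axiom 4): yes — every two-step R-path is closed by a direct edge.
Reflexive (axiom T): yes — every world is R-related to itself.
Euclidean (axiom 5): yes — any two successors of a common world are R-related.
So F validates K, K4, S4, S5. The strongest is S5.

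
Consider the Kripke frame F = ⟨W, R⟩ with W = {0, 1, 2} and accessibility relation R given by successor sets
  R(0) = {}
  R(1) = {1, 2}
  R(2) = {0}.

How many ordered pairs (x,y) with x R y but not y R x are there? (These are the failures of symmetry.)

2

Enumerating: (1,2), (2,0).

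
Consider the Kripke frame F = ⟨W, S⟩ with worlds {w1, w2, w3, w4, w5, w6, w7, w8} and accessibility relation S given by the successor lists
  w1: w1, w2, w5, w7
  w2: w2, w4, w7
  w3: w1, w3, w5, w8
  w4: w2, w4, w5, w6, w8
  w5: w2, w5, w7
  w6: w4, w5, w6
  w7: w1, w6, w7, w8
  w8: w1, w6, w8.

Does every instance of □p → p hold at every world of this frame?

Axiom T corresponds to the accessibility relation being reflexive.
Reflexive: yes — every world is S-related to itself.

Yes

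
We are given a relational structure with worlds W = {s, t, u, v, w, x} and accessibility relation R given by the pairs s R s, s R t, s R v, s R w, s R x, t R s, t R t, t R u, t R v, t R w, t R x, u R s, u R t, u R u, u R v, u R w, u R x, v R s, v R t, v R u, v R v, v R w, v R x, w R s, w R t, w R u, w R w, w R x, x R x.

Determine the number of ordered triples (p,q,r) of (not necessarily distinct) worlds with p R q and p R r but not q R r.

Enumerating: (s,w,v), (s,x,s), (s,x,t), (s,x,v), (s,x,w), (t,s,u), (t,w,v), (t,x,s), (t,x,t), (t,x,u), (t,x,v), (t,x,w), … and 19 more.
Total: 31.

31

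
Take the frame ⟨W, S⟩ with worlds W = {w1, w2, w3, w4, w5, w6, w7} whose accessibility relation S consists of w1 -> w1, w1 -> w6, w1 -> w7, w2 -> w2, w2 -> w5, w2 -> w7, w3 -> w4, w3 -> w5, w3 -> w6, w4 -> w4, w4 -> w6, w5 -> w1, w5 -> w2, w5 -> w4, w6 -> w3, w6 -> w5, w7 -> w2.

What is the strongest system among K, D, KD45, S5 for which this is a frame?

D

Serial (axiom D): yes — every world has a successor (e.g. w1 S w1).
Euclidean (axiom 5): no — w1 S w6 and w1 S w7, but not w6 S w7.
Transitive (axiom 4): no — w1 S w6 and w6 S w3, but not w1 S w3.
Reflexive (axiom T): no — w3 is not related to itself.
So F validates K, D; KD45 would additionally require S to be Euclidean and transitive. The strongest is D.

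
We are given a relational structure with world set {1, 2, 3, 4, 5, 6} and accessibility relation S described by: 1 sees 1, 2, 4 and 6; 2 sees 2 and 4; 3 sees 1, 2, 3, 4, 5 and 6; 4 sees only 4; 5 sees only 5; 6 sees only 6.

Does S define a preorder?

Yes

Reflexive: yes — every world is S-related to itself.
Transitive: yes — every two-step S-path is closed by a direct edge.
So S is a preorder.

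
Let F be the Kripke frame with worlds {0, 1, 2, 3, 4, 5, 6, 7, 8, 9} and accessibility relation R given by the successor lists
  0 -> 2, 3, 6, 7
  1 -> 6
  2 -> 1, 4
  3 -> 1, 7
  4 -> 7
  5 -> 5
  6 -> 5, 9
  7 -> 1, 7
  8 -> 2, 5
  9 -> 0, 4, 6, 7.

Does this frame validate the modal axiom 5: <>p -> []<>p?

The schema 5 characterises exactly the Euclidean frames.
Euclidean: no — 0 R 2 and 0 R 3, but not 2 R 3.

No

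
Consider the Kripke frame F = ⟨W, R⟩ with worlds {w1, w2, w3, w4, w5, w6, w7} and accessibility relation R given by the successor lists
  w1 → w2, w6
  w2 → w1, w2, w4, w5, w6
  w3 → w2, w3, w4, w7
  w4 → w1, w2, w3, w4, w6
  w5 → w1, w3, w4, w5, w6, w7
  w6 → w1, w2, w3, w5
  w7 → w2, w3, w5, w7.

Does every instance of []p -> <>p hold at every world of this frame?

The schema D characterises exactly the serial frames.
Serial: yes — every world has a successor (e.g. w1 R w2).

Yes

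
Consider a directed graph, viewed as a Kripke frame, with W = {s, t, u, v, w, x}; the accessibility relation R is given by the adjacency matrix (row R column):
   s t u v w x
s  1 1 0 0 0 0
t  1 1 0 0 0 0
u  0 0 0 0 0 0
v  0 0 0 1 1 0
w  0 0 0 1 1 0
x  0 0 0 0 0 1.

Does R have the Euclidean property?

Euclidean: yes — any two successors of a common world are R-related.

Yes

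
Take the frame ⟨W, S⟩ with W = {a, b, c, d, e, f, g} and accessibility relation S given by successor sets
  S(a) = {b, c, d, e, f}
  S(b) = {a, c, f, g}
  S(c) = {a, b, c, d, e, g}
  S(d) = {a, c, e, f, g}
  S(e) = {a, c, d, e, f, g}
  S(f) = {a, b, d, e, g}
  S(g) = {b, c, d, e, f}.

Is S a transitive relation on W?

No

Transitive: no — a S b and b S g, but not a S g.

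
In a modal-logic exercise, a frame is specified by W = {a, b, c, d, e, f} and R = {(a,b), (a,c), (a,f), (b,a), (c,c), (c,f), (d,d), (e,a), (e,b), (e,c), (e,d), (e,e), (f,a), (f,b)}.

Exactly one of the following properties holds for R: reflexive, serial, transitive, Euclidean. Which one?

serial

Reflexive: no — a is not related to itself.
Serial: yes — every world has a successor (e.g. a R b).
Transitive: no — b R a and a R c, but not b R c.
Euclidean: no — a R b and a R c, but not b R c.
Only serial holds.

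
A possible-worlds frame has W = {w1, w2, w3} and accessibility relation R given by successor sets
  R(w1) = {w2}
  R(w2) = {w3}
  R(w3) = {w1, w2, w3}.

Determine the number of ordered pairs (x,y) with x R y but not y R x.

Enumerating: (w1,w2), (w3,w1).

2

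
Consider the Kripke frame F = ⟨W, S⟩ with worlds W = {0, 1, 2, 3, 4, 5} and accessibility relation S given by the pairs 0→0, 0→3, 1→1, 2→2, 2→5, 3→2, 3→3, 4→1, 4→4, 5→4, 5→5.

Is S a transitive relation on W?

No

Transitive: no — 0 S 3 and 3 S 2, but not 0 S 2.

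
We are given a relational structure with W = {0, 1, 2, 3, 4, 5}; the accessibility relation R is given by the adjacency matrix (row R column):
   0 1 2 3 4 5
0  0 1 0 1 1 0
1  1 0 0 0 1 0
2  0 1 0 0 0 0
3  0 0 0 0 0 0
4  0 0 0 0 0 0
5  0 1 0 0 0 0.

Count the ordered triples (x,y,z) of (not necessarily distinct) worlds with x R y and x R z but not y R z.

Enumerating: (0,1,1), (0,1,3), (0,3,1), (0,3,3), (0,3,4), (0,4,1), (0,4,3), (0,4,4), (1,0,0), (1,4,0), (1,4,4), (2,1,1), (5,1,1).

13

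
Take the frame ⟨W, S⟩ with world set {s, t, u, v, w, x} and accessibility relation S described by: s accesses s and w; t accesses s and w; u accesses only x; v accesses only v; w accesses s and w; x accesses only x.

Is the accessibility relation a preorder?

No

Reflexive: no — t is not related to itself.
Transitive: yes — every two-step S-path is closed by a direct edge.
So S is not a preorder.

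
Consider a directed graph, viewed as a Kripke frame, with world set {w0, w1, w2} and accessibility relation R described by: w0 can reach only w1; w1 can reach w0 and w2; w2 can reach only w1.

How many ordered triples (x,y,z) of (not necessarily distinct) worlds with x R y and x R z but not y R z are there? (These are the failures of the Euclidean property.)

Enumerating: (w0,w1,w1), (w1,w0,w0), (w1,w0,w2), (w1,w2,w0), (w1,w2,w2), (w2,w1,w1).

6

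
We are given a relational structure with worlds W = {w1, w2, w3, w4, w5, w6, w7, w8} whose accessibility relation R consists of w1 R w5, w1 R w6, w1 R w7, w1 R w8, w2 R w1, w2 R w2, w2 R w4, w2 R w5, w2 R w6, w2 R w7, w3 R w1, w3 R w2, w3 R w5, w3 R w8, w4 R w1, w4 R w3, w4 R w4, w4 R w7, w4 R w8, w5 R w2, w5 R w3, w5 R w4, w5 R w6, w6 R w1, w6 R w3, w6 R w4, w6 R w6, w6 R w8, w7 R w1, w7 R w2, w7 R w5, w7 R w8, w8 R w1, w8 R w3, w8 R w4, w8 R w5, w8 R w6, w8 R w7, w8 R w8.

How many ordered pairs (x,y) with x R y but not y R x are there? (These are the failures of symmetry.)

15

Enumerating: (w1,w5), (w2,w1), (w2,w4), (w2,w6), (w3,w1), (w3,w2), (w4,w1), (w4,w3), (w4,w7), (w5,w4), (w5,w6), (w6,w3), (w6,w4), (w7,w5), (w8,w5).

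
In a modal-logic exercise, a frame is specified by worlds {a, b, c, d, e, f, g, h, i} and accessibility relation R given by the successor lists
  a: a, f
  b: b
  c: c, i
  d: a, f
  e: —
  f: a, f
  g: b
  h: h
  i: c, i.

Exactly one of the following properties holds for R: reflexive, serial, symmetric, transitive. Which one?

transitive

Reflexive: no — d is not related to itself.
Serial: no — e has no R-successor.
Symmetric: no — d R a but not a R d.
Transitive: yes — every two-step R-path is closed by a direct edge.
Only transitive holds.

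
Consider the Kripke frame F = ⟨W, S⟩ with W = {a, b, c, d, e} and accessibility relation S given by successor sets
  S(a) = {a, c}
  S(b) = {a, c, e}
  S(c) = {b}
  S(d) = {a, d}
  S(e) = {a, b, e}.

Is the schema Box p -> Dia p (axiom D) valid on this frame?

Yes

By correspondence theory, D is valid on a frame iff S is serial.
Serial: yes — every world has a successor (e.g. a S a).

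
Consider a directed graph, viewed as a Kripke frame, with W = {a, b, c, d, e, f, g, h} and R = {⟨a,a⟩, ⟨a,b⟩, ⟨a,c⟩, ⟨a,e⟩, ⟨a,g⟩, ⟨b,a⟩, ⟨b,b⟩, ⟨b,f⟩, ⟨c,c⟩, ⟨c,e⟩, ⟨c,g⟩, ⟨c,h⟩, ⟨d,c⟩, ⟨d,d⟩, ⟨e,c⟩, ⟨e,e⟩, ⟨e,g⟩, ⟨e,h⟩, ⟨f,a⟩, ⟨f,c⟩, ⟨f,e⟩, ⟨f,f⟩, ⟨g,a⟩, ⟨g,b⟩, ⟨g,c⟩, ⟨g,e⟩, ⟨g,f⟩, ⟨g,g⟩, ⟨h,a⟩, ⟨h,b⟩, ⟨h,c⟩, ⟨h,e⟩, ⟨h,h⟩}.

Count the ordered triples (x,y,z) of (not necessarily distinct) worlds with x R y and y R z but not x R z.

Enumerating: (a,b,f), (a,c,h), (a,e,h), (a,g,f), (b,a,c), (b,a,e), (b,a,g), (b,f,c), (b,f,e), (c,g,a), (c,g,b), (c,g,f), … and 22 more.
Total: 34.

34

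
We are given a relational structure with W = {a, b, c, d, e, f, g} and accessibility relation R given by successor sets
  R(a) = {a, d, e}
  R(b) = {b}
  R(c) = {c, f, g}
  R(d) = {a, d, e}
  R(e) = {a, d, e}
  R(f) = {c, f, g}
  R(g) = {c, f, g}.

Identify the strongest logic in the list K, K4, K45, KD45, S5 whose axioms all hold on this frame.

Transitive (axiom 4): yes — every two-step R-path is closed by a direct edge.
Euclidean (axiom 5): yes — any two successors of a common world are R-related.
Serial (axiom D): yes — every world has a successor (e.g. a R a).
Reflexive (axiom T): yes — every world is R-related to itself.
So F validates K, K4, K45, KD45, S5. The strongest is S5.

S5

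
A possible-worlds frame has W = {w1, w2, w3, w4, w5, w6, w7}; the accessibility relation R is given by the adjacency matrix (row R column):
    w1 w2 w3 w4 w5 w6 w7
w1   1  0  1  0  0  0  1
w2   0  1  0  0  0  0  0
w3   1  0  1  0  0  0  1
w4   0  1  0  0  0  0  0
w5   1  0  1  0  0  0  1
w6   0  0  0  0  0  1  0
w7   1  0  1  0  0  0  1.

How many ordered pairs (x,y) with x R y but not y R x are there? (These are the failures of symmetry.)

4

Enumerating: (w4,w2), (w5,w1), (w5,w3), (w5,w7).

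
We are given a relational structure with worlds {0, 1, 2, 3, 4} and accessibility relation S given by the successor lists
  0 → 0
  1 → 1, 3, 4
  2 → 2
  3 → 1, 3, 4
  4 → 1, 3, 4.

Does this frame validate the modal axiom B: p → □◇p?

Axiom B corresponds to the accessibility relation being symmetric.
Symmetric: yes — every pair in S has its reverse in S.

Yes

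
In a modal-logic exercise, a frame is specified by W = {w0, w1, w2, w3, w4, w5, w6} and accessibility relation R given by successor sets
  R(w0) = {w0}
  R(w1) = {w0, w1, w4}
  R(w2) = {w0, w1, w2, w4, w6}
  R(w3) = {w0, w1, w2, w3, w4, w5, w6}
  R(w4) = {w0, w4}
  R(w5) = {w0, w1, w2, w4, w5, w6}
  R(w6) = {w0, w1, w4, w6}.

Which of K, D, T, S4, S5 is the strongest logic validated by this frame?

S4

Serial (axiom D): yes — every world has a successor (e.g. w0 R w0).
Reflexive (axiom T): yes — every world is R-related to itself.
Transitive (axiom 4): yes — every two-step R-path is closed by a direct edge.
Euclidean (axiom 5): no — w1 R w0 and w1 R w4, but not w0 R w4.
So F validates K, D, T, S4; S5 would additionally require R to be Euclidean. The strongest is S4.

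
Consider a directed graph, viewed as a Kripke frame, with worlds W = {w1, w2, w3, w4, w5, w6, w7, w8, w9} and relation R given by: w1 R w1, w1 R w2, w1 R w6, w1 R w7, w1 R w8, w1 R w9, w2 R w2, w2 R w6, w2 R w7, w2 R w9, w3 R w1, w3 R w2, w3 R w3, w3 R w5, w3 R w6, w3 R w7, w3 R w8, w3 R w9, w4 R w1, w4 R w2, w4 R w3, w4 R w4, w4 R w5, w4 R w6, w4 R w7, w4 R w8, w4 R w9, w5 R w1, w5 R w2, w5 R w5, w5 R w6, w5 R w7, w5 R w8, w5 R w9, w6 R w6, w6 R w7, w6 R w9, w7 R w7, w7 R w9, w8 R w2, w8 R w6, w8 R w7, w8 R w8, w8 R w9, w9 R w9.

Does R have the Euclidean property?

No

Euclidean: no — w1 R w2 and w1 R w8, but not w2 R w8.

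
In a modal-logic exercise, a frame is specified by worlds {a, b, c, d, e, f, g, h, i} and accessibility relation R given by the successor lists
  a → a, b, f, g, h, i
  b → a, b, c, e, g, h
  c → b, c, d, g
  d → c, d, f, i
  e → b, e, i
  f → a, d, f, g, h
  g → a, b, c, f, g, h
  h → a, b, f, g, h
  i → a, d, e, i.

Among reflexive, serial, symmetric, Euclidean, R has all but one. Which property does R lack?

Euclidean

Reflexive: yes — every world is R-related to itself.
Serial: yes — every world has a successor (e.g. a R a).
Symmetric: yes — every pair in R has its reverse in R.
Euclidean: no — a R b and a R f, but not b R f.
Only Euclidean fails.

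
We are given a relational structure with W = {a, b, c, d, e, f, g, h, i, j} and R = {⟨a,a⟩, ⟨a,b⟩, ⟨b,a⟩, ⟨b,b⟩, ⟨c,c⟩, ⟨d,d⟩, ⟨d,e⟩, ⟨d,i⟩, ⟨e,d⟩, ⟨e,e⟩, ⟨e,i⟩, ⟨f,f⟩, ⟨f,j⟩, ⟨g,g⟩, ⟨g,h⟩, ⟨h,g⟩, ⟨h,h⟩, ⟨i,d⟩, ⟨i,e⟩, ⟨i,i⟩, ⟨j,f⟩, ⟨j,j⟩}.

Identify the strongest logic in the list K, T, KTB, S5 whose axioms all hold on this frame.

S5

Reflexive (axiom T): yes — every world is R-related to itself.
Symmetric (axiom B): yes — every pair in R has its reverse in R.
Euclidean (axiom 5): yes — any two successors of a common world are R-related.
So F validates K, T, KTB, S5. The strongest is S5.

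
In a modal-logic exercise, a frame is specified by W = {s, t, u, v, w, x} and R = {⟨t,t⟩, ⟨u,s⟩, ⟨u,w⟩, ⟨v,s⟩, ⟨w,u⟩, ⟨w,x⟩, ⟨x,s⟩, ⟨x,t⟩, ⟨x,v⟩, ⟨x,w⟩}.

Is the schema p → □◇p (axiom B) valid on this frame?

No

The schema B characterises exactly the symmetric frames.
Symmetric: no — u R s but not s R u.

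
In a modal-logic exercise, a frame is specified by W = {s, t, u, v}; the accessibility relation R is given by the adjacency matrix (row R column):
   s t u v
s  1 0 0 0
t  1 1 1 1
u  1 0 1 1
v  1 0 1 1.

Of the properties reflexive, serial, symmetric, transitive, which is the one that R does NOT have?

symmetric

Reflexive: yes — every world is R-related to itself.
Serial: yes — every world has a successor (e.g. s R s).
Symmetric: no — t R s but not s R t.
Transitive: yes — every two-step R-path is closed by a direct edge.
Only symmetric fails.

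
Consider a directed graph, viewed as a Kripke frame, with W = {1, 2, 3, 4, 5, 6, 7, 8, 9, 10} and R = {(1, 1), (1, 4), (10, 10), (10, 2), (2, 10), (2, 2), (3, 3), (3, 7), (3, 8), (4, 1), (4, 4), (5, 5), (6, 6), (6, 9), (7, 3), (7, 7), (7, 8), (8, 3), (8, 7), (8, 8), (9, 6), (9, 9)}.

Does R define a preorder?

Yes

Reflexive: yes — every world is R-related to itself.
Transitive: yes — every two-step R-path is closed by a direct edge.
So R is a preorder.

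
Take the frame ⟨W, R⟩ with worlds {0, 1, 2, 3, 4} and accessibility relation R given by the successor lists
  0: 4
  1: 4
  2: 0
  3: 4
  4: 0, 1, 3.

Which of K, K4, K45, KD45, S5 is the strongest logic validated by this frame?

Transitive (axiom 4): no — 0 R 4 and 4 R 1, but not 0 R 1.
Euclidean (axiom 5): no — 4 R 0 and 4 R 1, but not 0 R 1.
Serial (axiom D): yes — every world has a successor (e.g. 0 R 4).
Reflexive (axiom T): no — 0 is not related to itself.
So F validates K; K4 would additionally require R to be transitive. The strongest is K.

K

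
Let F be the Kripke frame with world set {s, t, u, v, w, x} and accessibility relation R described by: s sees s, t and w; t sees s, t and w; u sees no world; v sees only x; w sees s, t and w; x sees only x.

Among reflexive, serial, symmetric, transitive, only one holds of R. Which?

Reflexive: no — u is not related to itself.
Serial: no — u has no R-successor.
Symmetric: no — v R x but not x R v.
Transitive: yes — every two-step R-path is closed by a direct edge.
Only transitive holds.

transitive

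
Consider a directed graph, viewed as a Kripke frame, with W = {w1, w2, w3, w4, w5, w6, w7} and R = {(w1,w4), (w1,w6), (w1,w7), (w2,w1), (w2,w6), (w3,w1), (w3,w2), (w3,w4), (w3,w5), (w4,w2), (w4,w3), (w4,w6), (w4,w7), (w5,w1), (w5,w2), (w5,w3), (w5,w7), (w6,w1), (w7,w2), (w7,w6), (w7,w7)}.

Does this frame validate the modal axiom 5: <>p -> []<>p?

No

The schema 5 characterises exactly the Euclidean frames.
Euclidean: no — w1 R w6 and w1 R w4, but not w6 R w4.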